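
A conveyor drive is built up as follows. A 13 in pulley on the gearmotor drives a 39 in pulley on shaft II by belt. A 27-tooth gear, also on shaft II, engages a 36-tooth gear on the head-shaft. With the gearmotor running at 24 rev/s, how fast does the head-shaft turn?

the gearmotor → shaft II (belt, 39/13): 24 ÷ 3 = 8 rev/s
shaft II → the head-shaft (gear mesh, 36/27): 8 ÷ 1.3333 = 6 rev/s

6 rev/s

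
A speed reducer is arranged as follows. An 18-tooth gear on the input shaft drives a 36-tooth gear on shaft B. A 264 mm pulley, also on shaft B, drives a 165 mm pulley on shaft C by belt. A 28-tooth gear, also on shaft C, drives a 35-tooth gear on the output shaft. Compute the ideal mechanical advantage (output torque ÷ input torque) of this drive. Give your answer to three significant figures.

1.56

Each stage contributes driven/driver: gear mesh 36/18 = 2, belt 165/264 = 0.625, gear mesh 35/28 = 1.25.
Overall: 2 × 0.625 × 1.25 = 1.5625.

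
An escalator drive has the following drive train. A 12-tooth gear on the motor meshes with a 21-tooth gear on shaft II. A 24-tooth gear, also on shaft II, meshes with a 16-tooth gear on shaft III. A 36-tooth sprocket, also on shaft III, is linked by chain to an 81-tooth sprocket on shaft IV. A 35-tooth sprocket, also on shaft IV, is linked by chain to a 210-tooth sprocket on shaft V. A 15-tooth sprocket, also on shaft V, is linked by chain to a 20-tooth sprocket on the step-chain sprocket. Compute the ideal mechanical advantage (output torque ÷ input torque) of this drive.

21

Each stage contributes driven/driver: gear mesh 21/12 = 1.75, gear mesh 16/24 = 0.66667, chain 81/36 = 2.25, chain 210/35 = 6, chain 20/15 = 1.3333.
Overall: 1.75 × 0.66667 × 2.25 × 6 × 1.3333 = 21.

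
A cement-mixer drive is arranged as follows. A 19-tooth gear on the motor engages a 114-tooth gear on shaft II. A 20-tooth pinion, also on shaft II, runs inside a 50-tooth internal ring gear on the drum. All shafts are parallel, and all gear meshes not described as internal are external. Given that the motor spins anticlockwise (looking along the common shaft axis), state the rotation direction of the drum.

clockwise

the motor → shaft II: external mesh, 1 reversal → CW.
shaft II → the drum: internal mesh, same direction → CW.
1 reversal in total — an odd number — so the drum turns opposite to the motor.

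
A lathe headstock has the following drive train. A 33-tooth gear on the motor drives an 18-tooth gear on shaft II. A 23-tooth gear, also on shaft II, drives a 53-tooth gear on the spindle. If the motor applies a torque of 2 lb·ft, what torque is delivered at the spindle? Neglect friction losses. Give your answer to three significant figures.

2.51 lb·ft

gear mesh 18/33 = 0.54545 → τ = 2·0.54545 = 1.0909 lb·ft
gear mesh 53/23 = 2.3043 → τ = 1.0909·2.3043 = 2.5138 lb·ft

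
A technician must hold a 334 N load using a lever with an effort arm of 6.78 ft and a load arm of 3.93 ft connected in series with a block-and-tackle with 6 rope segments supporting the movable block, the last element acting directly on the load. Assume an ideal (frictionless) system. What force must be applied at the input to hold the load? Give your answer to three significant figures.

32.3 N

Lever MA = effort arm / load arm = 6.78/3.93 = 1.7252.
Block-and-tackle MA = number of supporting rope parts = 6.
Combined ideal MA = 1.7252 × 6 = 10.351.
Effort = load / MA = 334 / 10.351 = 32.267 N.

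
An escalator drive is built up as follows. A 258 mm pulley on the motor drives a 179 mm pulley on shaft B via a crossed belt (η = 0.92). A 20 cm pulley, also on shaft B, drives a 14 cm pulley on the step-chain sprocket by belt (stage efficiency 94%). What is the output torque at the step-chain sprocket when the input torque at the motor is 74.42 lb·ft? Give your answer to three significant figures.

Belt: ratio = 179/258 = 0.6938; torque at shaft B = 74.42 × 0.6938 × 0.92 = 47.502 lb·ft.
Belt: ratio = 14/20 = 0.7; torque at the step-chain sprocket = 47.502 × 0.7 × 0.94 = 31.256 lb·ft.

31.3 lb·ft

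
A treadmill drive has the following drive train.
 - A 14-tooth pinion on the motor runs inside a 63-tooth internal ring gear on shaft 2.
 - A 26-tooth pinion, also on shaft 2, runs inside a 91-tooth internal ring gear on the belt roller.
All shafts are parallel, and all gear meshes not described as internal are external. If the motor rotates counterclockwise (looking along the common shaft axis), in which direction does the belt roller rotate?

counterclockwise

the motor → shaft 2: internal mesh, same direction → CCW.
shaft 2 → the belt roller: internal mesh, same direction → CCW.
0 reversals in total — an even number — so the belt roller turns the same way as the motor.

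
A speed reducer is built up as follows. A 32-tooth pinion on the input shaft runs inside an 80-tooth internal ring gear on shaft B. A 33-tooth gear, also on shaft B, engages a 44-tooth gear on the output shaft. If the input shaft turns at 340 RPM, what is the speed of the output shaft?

internal gear 80/32 = 2.5 → 340/2.5 = 136 RPM
gear mesh 44/33 = 1.3333 → 136/1.3333 = 102 RPM

102 RPM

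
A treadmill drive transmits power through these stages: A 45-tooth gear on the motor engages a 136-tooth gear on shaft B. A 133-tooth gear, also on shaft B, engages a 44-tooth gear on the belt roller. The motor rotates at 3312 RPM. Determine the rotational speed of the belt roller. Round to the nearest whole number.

gear mesh 136/45 = 3.0222 → 3312/3.0222 = 1095.9 RPM
gear mesh 44/133 = 0.33083 → 1095.9/0.33083 = 3312.6 RPM

3313 RPM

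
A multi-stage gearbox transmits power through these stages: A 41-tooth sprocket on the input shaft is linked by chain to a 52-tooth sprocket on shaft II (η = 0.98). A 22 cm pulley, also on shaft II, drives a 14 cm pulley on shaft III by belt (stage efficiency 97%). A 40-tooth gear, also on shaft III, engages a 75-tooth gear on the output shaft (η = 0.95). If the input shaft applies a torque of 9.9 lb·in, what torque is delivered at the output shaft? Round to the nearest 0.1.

13.5 lb·in

After the chain (52/41): 9.9 × 1.2683 × 0.98 = 12.305 lb·in
After the belt (14/22): 12.305 × 0.63636 × 0.97 = 7.5955 lb·in
After the gear mesh (75/40): 7.5955 × 1.875 × 0.95 = 13.53 lb·in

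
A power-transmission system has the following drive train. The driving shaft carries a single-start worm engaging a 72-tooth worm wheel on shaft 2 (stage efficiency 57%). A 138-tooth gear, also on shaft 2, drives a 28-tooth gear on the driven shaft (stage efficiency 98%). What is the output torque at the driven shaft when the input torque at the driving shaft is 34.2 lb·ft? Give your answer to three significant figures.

279 lb·ft

After the worm (72/1): 34.2 × 72 × 0.57 = 1403.6 lb·ft
After the gear mesh (28/138): 1403.6 × 0.2029 × 0.98 = 279.09 lb·ft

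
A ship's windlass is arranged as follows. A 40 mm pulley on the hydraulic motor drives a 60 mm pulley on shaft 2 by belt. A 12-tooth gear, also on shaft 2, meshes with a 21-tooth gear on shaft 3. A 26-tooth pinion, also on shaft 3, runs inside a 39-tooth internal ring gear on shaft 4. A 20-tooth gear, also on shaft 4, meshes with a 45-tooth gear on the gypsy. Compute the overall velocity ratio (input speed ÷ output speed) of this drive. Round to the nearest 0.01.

8.86

Each stage contributes driven/driver: belt 60/40 = 1.5, gear mesh 21/12 = 1.75, internal gear 39/26 = 1.5, gear mesh 45/20 = 2.25.
Overall: 1.5 × 1.75 × 1.5 × 2.25 = 8.8594.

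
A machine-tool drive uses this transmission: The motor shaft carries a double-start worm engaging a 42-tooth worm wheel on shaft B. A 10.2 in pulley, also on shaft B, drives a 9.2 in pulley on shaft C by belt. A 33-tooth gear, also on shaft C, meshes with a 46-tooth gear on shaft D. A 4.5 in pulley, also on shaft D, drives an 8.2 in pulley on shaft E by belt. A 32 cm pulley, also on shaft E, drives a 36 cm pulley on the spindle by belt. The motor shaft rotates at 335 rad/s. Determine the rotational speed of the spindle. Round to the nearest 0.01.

6.19 rad/s

worm 42/2 = 21 → 335/21 = 15.952 rad/s
belt 9.2/10.2 = 0.90196 → 15.952/0.90196 = 17.686 rad/s
gear mesh 46/33 = 1.3939 → 17.686/1.3939 = 12.688 rad/s
belt 8.2/4.5 = 1.8222 → 12.688/1.8222 = 6.9629 rad/s
belt 36/32 = 1.125 → 6.9629/1.125 = 6.1893 rad/s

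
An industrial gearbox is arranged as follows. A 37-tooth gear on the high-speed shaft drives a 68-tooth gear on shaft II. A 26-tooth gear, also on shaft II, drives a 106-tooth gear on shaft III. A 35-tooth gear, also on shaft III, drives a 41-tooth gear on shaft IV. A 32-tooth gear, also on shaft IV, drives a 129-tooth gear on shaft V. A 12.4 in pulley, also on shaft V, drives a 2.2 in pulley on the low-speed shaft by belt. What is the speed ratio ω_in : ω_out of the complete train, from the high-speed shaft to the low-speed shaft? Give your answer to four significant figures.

6.278

Each stage contributes driven/driver: gear mesh 68/37 = 1.8378, gear mesh 106/26 = 4.0769, gear mesh 41/35 = 1.1714, gear mesh 129/32 = 4.0312, belt 2.2/12.4 = 0.17742.
Overall: 1.8378 × 4.0769 × 1.1714 × 4.0312 × 0.17742 = 6.2776.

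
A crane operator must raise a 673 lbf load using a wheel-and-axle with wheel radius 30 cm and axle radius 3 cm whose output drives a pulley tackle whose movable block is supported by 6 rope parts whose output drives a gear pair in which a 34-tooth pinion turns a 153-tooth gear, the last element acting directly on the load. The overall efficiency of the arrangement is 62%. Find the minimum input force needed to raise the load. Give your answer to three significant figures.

Wheel-and-axle MA = R/r = 30/3 = 10.
Block-and-tackle MA = number of supporting rope parts = 6.
Gear pair MA = 153/34 = 4.5.
Combined ideal MA = 10 × 6 × 4.5 = 270.
Actual MA = 270 × 0.62 = 167.4.
Effort = load / actual MA = 673 / 167.4 = 4.0203 lbf.

4.02 lbf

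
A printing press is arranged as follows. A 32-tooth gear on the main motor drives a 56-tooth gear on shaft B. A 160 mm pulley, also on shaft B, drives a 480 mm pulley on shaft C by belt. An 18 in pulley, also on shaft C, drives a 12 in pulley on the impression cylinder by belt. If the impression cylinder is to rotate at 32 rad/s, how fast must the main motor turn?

Overall ratio R = 1.75 × 3 × 0.66667 = 3.5.
Required input speed = output speed × R = 32 × 3.5 = 112 rad/s.

112 rad/s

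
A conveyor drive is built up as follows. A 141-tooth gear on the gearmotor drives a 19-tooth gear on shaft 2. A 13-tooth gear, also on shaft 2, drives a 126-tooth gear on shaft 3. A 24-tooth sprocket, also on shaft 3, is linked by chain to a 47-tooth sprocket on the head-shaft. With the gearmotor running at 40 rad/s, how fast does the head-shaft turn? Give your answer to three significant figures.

Gear mesh: ratio = 19/141 = 0.13475, so shaft 2 turns at 40 / 0.13475 = 296.84 rad/s.
Gear mesh: ratio = 126/13 = 9.6923, so shaft 3 turns at 296.84 / 9.6923 = 30.627 rad/s.
Chain: ratio = 47/24 = 1.9583, so the head-shaft turns at 30.627 / 1.9583 = 15.639 rad/s.

15.6 rad/s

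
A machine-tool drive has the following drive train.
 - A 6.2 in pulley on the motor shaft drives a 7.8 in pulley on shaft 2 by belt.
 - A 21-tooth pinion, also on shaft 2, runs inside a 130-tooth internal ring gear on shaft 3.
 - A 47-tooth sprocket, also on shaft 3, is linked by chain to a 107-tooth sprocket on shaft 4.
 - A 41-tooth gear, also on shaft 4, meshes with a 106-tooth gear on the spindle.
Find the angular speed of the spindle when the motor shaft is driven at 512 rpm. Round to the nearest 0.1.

11.2 rpm

belt 7.8/6.2 = 1.2581 → 512/1.2581 = 406.97 rpm
internal gear 130/21 = 6.1905 → 406.97/6.1905 = 65.742 rpm
chain 107/47 = 2.2766 → 65.742/2.2766 = 28.877 rpm
gear mesh 106/41 = 2.5854 → 28.877/2.5854 = 11.17 rpm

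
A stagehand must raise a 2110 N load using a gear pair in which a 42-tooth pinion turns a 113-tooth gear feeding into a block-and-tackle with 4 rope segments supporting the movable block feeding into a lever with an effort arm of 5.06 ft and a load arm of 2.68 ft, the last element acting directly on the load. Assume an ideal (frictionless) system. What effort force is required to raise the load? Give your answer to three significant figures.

104 N

Gear pair MA = 113/42 = 2.6905.
Block-and-tackle MA = number of supporting rope parts = 4.
Lever MA = effort arm / load arm = 5.06/2.68 = 1.8881.
Combined ideal MA = 2.6905 × 4 × 1.8881 = 20.319.
Effort = load / MA = 2110 / 20.319 = 103.84 N.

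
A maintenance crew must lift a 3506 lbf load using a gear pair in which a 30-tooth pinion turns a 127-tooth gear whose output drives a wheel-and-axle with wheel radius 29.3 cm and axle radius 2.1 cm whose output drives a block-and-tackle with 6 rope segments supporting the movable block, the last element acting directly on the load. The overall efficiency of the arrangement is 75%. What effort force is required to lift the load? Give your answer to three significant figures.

Gear pair MA = 127/30 = 4.2333.
Wheel-and-axle MA = R/r = 29.3/2.1 = 13.952.
Block-and-tackle MA = number of supporting rope parts = 6.
Combined ideal MA = 4.2333 × 13.952 × 6 = 354.39.
Actual MA = 354.39 × 0.75 = 265.79.
Effort = load / actual MA = 3506 / 265.79 = 13.191 lbf.

13.2 lbf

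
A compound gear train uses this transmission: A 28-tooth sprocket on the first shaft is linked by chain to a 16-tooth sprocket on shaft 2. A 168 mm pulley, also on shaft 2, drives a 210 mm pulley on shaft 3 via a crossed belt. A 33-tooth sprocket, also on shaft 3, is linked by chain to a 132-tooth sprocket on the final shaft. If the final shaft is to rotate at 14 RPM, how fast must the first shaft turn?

40 RPM

Overall ratio R = 0.57143 × 1.25 × 4 = 2.8571.
Required input speed = output speed × R = 14 × 2.8571 = 40 RPM.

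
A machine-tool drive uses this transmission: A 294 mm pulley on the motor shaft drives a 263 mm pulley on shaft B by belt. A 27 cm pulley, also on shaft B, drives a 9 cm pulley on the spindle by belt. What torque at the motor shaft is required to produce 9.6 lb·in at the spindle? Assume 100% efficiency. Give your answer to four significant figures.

Overall ratio R = 0.89456 × 0.33333 = 0.29819.
Input torque = output torque / R = 9.6 / 0.29819 = 32.195 lb·in.

32.19 lb·in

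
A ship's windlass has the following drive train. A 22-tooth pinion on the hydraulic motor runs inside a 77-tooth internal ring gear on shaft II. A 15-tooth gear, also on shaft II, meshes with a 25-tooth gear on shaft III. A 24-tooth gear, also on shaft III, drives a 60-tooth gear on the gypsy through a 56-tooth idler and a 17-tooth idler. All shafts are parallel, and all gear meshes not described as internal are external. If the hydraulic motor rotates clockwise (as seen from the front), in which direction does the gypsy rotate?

the hydraulic motor → shaft II: internal mesh, same direction → CW.
shaft II → shaft III: external mesh, 1 reversal → CCW.
shaft III → the gypsy: driver → idler → idler → driven is 3 external meshes, 3 reversals → CW.
4 reversals in total — an even number — so the gypsy turns the same way as the hydraulic motor.

clockwise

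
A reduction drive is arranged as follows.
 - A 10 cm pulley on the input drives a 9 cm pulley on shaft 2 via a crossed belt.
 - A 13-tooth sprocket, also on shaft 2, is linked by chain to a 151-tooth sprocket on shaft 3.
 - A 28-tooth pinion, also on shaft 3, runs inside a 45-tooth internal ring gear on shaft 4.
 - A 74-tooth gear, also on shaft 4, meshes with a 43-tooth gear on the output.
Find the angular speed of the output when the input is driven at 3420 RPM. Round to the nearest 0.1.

350.3 RPM

Belt: ratio = 9/10 = 0.9, so shaft 2 turns at 3420 / 0.9 = 3800 RPM.
Chain: ratio = 151/13 = 11.615, so shaft 3 turns at 3800 / 11.615 = 327.15 RPM.
Internal gear: ratio = 45/28 = 1.6071, so shaft 4 turns at 327.15 / 1.6071 = 203.56 RPM.
Gear mesh: ratio = 43/74 = 0.58108, so the output turns at 203.56 / 0.58108 = 350.32 RPM.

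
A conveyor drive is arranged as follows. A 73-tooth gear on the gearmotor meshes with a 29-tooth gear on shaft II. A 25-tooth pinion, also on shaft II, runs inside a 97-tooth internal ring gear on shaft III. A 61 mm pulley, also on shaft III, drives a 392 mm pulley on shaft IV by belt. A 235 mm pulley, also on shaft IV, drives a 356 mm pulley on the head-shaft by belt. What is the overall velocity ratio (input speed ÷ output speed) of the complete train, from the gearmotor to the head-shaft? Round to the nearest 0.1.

15.0

Each stage contributes driven/driver: gear mesh 29/73 = 0.39726, internal gear 97/25 = 3.88, belt 392/61 = 6.4262, belt 356/235 = 1.5149.
Overall: 0.39726 × 3.88 × 6.4262 × 1.5149 = 15.005.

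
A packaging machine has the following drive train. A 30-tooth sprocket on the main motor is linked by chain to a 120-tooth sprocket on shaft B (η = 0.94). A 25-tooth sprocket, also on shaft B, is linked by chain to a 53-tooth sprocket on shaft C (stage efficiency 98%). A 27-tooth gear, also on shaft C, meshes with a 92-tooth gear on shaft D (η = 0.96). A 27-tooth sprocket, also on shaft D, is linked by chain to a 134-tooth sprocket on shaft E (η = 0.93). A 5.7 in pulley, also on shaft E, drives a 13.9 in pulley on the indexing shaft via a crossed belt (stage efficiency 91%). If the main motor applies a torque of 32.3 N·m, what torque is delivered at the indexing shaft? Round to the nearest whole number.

8454 N·m

After the chain (120/30): 32.3 × 4 × 0.94 = 121.45 N·m
After the chain (53/25): 121.45 × 2.12 × 0.98 = 252.32 N·m
After the gear mesh (92/27): 252.32 × 3.4074 × 0.96 = 825.37 N·m
After the chain (134/27): 825.37 × 4.963 × 0.93 = 3809.5 N·m
After the belt (13.9/5.7): 3809.5 × 2.4386 × 0.91 = 8453.8 N·m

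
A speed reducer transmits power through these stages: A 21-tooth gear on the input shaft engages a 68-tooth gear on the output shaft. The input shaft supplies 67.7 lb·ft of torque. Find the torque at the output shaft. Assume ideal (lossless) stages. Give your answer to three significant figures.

219 lb·ft

Gear mesh: ratio = 68/21 = 3.2381; torque at the output shaft = 67.7 × 3.2381 = 219.22 lb·ft.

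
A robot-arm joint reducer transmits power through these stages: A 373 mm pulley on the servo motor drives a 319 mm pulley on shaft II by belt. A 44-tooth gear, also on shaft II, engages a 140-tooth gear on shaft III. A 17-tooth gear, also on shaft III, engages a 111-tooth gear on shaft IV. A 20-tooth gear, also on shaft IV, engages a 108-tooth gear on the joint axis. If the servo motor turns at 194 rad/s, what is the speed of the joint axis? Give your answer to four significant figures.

Belt: ratio = 319/373 = 0.85523, so shaft II turns at 194 / 0.85523 = 226.84 rad/s.
Gear mesh: ratio = 140/44 = 3.1818, so shaft III turns at 226.84 / 3.1818 = 71.293 rad/s.
Gear mesh: ratio = 111/17 = 6.5294, so shaft IV turns at 71.293 / 6.5294 = 10.919 rad/s.
Gear mesh: ratio = 108/20 = 5.4, so the joint axis turns at 10.919 / 5.4 = 2.022 rad/s.

2.022 rad/s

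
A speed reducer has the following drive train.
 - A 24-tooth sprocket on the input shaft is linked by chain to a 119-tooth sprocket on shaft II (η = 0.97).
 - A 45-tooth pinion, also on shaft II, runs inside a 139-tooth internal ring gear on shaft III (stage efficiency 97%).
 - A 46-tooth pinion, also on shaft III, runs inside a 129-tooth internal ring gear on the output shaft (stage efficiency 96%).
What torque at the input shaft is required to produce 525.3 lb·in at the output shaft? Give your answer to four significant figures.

Overall ratio R = 4.9583 × 3.0889 × 2.8043 = 42.951; overall efficiency η = 0.97 × 0.97 × 0.96 = 0.9033.
Input torque = output torque / (R × η) = 525.3 / (42.951 × 0.9033) = 13.54 lb·in.

13.54 lb·in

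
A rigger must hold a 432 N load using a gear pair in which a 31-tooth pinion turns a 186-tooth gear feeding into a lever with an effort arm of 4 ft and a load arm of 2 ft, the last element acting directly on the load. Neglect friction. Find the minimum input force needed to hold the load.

Gear pair MA = 186/31 = 6.
Lever MA = effort arm / load arm = 4/2 = 2.
Combined ideal MA = 6 × 2 = 12.
Effort = load / MA = 432 / 12 = 36 N.

36 N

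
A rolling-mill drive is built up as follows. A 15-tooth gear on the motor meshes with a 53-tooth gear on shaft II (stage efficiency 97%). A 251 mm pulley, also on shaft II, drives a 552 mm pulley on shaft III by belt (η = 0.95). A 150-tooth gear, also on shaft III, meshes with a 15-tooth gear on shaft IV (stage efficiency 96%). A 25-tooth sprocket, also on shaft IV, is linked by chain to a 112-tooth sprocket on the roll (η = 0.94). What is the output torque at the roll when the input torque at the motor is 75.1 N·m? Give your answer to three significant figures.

217 N·m

Gear mesh: ratio = 53/15 = 3.5333; torque at shaft II = 75.1 × 3.5333 × 0.97 = 257.39 N·m.
Belt: ratio = 552/251 = 2.1992; torque at shaft III = 257.39 × 2.1992 × 0.95 = 537.76 N·m.
Gear mesh: ratio = 15/150 = 0.1; torque at shaft IV = 537.76 × 0.1 × 0.96 = 51.625 N·m.
Chain: ratio = 112/25 = 4.48; torque at the roll = 51.625 × 4.48 × 0.94 = 217.4 N·m.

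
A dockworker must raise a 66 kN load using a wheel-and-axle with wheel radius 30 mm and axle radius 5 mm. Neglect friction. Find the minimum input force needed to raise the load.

Wheel-and-axle MA = R/r = 30/5 = 6.
Effort = load / MA = 66 / 6 = 11 kN.

11 kN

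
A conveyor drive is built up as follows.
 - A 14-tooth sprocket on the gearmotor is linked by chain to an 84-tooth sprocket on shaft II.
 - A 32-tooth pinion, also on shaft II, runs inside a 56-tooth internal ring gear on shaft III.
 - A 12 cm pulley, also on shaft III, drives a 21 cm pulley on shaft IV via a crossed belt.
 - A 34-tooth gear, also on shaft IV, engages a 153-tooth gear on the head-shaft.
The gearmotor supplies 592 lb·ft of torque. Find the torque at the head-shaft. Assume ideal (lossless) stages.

48951 lb·ft

Chain: ratio = 84/14 = 6; torque at shaft II = 592 × 6 = 3552 lb·ft.
Internal gear: ratio = 56/32 = 1.75; torque at shaft III = 3552 × 1.75 = 6216 lb·ft.
Belt: ratio = 21/12 = 1.75; torque at shaft IV = 6216 × 1.75 = 10878 lb·ft.
Gear mesh: ratio = 153/34 = 4.5; torque at the head-shaft = 10878 × 4.5 = 48951 lb·ft.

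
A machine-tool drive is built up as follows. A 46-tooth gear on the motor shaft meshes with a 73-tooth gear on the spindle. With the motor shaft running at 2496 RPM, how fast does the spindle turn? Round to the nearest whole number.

1573 RPM

gear mesh 73/46 = 1.587 → 2496/1.587 = 1572.8 RPM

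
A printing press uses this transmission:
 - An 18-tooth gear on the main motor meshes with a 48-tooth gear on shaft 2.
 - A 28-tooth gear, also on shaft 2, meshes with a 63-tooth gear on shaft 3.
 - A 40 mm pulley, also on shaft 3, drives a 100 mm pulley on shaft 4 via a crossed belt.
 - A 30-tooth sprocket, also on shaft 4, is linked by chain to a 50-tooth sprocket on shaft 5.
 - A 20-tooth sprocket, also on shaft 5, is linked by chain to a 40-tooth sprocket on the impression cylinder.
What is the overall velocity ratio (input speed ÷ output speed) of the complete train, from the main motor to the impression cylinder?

50

Each stage contributes driven/driver: gear mesh 48/18 = 2.6667, gear mesh 63/28 = 2.25, belt 100/40 = 2.5, chain 50/30 = 1.6667, chain 40/20 = 2.
Overall: 2.6667 × 2.25 × 2.5 × 1.6667 × 2 = 50.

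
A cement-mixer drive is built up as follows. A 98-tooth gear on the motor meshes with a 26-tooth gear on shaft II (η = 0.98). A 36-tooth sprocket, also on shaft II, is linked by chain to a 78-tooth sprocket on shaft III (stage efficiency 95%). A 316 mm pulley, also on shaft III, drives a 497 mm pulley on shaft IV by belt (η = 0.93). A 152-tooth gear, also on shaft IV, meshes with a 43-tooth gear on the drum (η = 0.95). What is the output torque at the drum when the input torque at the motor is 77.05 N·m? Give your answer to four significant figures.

After the gear mesh (26/98): 77.05 × 0.26531 × 0.98 = 20.033 N·m
After the chain (78/36): 20.033 × 2.1667 × 0.95 = 41.235 N·m
After the belt (497/316): 41.235 × 1.5728 × 0.93 = 60.313 N·m
After the gear mesh (43/152): 60.313 × 0.28289 × 0.95 = 16.209 N·m

16.21 N·m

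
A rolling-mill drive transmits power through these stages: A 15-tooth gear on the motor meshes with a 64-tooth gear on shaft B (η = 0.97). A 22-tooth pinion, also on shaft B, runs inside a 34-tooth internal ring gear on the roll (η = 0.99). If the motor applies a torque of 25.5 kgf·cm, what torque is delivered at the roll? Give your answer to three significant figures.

Gear mesh: ratio = 64/15 = 4.2667; torque at shaft B = 25.5 × 4.2667 × 0.97 = 105.54 kgf·cm.
Internal gear: ratio = 34/22 = 1.5455; torque at the roll = 105.54 × 1.5455 × 0.99 = 161.47 kgf·cm.

161 kgf·cm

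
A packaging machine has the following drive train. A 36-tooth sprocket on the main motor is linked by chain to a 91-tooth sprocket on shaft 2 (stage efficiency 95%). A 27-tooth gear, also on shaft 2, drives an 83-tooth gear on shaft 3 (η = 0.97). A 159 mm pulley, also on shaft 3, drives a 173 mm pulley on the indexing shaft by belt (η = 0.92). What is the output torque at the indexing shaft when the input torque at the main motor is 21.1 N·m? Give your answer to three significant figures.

151 N·m

Chain: ratio = 91/36 = 2.5278; torque at shaft 2 = 21.1 × 2.5278 × 0.95 = 50.669 N·m.
Gear mesh: ratio = 83/27 = 3.0741; torque at shaft 3 = 50.669 × 3.0741 × 0.97 = 151.09 N·m.
Belt: ratio = 173/159 = 1.0881; torque at the indexing shaft = 151.09 × 1.0881 × 0.92 = 151.24 N·m.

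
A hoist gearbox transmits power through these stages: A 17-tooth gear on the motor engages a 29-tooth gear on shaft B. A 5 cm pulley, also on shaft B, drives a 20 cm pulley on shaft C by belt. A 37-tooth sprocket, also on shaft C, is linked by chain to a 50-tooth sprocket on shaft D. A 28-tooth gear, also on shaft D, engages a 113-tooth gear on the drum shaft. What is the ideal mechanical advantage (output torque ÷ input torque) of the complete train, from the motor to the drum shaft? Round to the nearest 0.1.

37.2

Each stage contributes driven/driver: gear mesh 29/17 = 1.7059, belt 20/5 = 4, chain 50/37 = 1.3514, gear mesh 113/28 = 4.0357.
Overall: 1.7059 × 4 × 1.3514 × 4.0357 = 37.213.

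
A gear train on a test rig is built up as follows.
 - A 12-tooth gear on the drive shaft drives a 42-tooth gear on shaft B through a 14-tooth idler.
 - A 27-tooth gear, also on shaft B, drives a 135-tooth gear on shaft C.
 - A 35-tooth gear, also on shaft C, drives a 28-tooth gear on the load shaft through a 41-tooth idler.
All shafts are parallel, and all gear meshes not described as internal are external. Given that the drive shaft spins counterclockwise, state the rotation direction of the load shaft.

the drive shaft → shaft B: driver → idler → driven is 2 external meshes, 2 reversals → CCW.
shaft B → shaft C: external mesh, 1 reversal → CW.
shaft C → the load shaft: driver → idler → driven is 2 external meshes, 2 reversals → CW.
5 reversals in total — an odd number — so the load shaft turns opposite to the drive shaft.

clockwise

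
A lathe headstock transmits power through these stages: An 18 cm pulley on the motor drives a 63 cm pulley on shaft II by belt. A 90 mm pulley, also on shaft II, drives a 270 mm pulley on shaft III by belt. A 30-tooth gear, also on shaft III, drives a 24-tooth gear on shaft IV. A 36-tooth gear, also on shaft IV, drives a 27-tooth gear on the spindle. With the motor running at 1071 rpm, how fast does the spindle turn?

170 rpm

the motor → shaft II (belt, 63/18): 1071 ÷ 3.5 = 306 rpm
shaft II → shaft III (belt, 270/90): 306 ÷ 3 = 102 rpm
shaft III → shaft IV (gear mesh, 24/30): 102 ÷ 0.8 = 127.5 rpm
shaft IV → the spindle (gear mesh, 27/36): 127.5 ÷ 0.75 = 170 rpm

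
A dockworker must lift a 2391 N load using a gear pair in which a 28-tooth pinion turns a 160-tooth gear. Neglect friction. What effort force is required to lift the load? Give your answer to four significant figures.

Gear pair MA = 160/28 = 5.7143.
Effort = load / MA = 2391 / 5.7143 = 418.43 N.

418.4 N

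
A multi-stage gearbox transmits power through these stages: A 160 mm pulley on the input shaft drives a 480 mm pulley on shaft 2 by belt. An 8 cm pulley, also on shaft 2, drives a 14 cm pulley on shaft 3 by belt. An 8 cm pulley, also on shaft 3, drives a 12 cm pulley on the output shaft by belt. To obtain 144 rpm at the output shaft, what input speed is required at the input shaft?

1134 rpm

Overall ratio R = 3 × 1.75 × 1.5 = 7.875.
Required input speed = output speed × R = 144 × 7.875 = 1134 rpm.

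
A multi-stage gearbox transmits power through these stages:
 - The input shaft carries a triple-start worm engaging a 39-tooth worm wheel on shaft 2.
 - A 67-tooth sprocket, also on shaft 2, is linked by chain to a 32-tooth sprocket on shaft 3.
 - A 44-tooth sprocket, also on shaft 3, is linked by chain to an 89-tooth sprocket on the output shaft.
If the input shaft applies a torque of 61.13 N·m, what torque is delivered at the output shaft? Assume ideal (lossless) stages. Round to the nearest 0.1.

Worm: ratio = 39/3 = 13; torque at shaft 2 = 61.13 × 13 = 794.69 N·m.
Chain: ratio = 32/67 = 0.47761; torque at shaft 3 = 794.69 × 0.47761 = 379.55 N·m.
Chain: ratio = 89/44 = 2.0227; torque at the output shaft = 379.55 × 2.0227 = 767.73 N·m.

767.7 N·m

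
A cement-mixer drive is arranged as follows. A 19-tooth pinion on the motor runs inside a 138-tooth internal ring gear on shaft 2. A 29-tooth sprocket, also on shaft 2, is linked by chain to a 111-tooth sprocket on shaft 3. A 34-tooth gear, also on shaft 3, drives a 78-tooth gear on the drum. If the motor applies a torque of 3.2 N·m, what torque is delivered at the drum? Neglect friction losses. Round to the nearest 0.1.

204.1 N·m

internal gear 138/19 = 7.2632 → τ = 3.2·7.2632 = 23.242 N·m
chain 111/29 = 3.8276 → τ = 23.242·3.8276 = 88.961 N·m
gear mesh 78/34 = 2.2941 → τ = 88.961·2.2941 = 204.09 N·m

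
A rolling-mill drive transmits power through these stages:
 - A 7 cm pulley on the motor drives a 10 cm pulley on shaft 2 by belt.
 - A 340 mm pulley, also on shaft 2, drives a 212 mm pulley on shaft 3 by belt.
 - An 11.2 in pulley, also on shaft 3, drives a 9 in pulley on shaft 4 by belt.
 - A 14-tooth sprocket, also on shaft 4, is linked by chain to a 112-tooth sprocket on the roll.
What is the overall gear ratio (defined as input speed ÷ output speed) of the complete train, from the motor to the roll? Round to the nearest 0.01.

5.73

Each stage contributes driven/driver: belt 10/7 = 1.4286, belt 212/340 = 0.62353, belt 9/11.2 = 0.80357, chain 112/14 = 8.
Overall: 1.4286 × 0.62353 × 0.80357 × 8 = 5.7263.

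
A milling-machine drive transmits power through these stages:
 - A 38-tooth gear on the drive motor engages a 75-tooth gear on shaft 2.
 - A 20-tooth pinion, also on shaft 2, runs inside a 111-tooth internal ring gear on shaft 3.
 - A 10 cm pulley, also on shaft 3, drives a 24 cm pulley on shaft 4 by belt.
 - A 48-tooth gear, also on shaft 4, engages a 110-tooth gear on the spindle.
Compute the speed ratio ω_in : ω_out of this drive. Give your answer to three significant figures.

Each stage contributes driven/driver: gear mesh 75/38 = 1.9737, internal gear 111/20 = 5.55, belt 24/10 = 2.4, gear mesh 110/48 = 2.2917.
Overall: 1.9737 × 5.55 × 2.4 × 2.2917 = 60.247.

60.2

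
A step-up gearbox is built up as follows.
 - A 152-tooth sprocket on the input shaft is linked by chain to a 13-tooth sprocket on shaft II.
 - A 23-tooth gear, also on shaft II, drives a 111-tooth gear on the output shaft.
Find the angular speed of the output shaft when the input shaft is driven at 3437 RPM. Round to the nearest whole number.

the input shaft → shaft II (chain, 13/152): 3437 ÷ 0.085526 = 40186 RPM
shaft II → the output shaft (gear mesh, 111/23): 40186 ÷ 4.8261 = 8326.9 RPM

8327 RPM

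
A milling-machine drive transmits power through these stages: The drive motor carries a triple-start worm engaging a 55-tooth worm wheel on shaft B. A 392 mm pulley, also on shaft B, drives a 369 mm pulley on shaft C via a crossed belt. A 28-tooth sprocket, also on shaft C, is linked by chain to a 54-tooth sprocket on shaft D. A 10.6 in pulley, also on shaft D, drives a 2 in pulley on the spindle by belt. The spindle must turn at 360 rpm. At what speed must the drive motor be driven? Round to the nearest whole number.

Overall ratio R = 18.333 × 0.94133 × 1.9286 × 0.18868 = 6.2797.
Required input speed = output speed × R = 360 × 6.2797 = 2260.7 rpm.

2261 rpm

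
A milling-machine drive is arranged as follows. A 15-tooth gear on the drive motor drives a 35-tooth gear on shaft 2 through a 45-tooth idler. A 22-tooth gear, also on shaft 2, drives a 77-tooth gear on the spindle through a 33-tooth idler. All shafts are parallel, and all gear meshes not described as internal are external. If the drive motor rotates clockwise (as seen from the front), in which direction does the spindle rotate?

the drive motor → shaft 2: driver → idler → driven is 2 external meshes, 2 reversals → CW.
shaft 2 → the spindle: driver → idler → driven is 2 external meshes, 2 reversals → CW.
4 reversals in total — an even number — so the spindle turns the same way as the drive motor.

clockwise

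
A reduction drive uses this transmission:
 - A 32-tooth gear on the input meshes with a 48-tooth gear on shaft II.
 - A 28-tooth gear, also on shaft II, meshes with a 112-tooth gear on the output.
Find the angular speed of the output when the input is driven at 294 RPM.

Gear mesh: ratio = 48/32 = 1.5, so shaft II turns at 294 / 1.5 = 196 RPM.
Gear mesh: ratio = 112/28 = 4, so the output turns at 196 / 4 = 49 RPM.

49 RPM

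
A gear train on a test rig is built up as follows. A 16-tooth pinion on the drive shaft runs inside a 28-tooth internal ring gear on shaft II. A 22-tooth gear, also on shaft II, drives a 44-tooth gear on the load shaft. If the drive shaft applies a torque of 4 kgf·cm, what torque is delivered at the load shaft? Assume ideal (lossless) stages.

14 kgf·cm

internal gear 28/16 = 1.75 → τ = 4·1.75 = 7 kgf·cm
gear mesh 44/22 = 2 → τ = 7·2 = 14 kgf·cm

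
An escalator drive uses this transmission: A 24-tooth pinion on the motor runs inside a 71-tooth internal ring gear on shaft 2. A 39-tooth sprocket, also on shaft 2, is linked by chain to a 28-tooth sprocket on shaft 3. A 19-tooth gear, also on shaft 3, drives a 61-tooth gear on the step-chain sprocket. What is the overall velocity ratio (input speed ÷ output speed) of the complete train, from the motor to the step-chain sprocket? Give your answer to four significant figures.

6.819

Each stage contributes driven/driver: internal gear 71/24 = 2.9583, chain 28/39 = 0.71795, gear mesh 61/19 = 3.2105.
Overall: 2.9583 × 0.71795 × 3.2105 = 6.8189.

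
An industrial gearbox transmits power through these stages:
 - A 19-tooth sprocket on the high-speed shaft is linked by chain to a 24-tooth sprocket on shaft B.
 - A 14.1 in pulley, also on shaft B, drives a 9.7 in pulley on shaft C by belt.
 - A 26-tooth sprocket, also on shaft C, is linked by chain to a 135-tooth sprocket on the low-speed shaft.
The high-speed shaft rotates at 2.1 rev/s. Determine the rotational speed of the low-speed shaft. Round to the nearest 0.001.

0.465 rev/s

Chain: ratio = 24/19 = 1.2632, so shaft B turns at 2.1 / 1.2632 = 1.6625 rev/s.
Belt: ratio = 9.7/14.1 = 0.68794, so shaft C turns at 1.6625 / 0.68794 = 2.4166 rev/s.
Chain: ratio = 135/26 = 5.1923, so the low-speed shaft turns at 2.4166 / 5.1923 = 0.46542 rev/s.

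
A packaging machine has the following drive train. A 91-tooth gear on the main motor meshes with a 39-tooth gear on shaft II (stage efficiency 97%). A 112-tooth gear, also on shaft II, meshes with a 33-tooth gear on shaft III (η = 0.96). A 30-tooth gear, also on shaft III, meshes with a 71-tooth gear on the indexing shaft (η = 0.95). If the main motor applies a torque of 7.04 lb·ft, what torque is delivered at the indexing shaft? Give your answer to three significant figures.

1.86 lb·ft

Gear mesh: ratio = 39/91 = 0.42857; torque at shaft II = 7.04 × 0.42857 × 0.97 = 2.9266 lb·ft.
Gear mesh: ratio = 33/112 = 0.29464; torque at shaft III = 2.9266 × 0.29464 × 0.96 = 0.82782 lb·ft.
Gear mesh: ratio = 71/30 = 2.3667; torque at the indexing shaft = 0.82782 × 2.3667 × 0.95 = 1.8612 lb·ft.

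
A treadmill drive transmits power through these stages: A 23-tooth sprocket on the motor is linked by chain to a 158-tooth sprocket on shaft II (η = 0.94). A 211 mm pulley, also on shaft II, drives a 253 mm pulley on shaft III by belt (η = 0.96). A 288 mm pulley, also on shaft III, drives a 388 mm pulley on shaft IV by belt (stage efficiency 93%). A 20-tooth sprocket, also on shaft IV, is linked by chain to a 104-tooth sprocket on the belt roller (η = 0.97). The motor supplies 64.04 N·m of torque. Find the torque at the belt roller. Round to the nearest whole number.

3008 N·m

Chain: ratio = 158/23 = 6.8696; torque at shaft II = 64.04 × 6.8696 × 0.94 = 413.53 N·m.
Belt: ratio = 253/211 = 1.1991; torque at shaft III = 413.53 × 1.1991 × 0.96 = 476.01 N·m.
Belt: ratio = 388/288 = 1.3472; torque at shaft IV = 476.01 × 1.3472 × 0.93 = 596.4 N·m.
Chain: ratio = 104/20 = 5.2; torque at the belt roller = 596.4 × 5.2 × 0.97 = 3008.3 N·m.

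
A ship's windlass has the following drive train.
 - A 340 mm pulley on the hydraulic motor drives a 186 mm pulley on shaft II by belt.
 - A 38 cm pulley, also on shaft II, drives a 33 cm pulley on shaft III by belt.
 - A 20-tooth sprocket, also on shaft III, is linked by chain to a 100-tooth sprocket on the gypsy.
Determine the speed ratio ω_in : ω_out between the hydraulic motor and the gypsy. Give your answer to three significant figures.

Each stage contributes driven/driver: belt 186/340 = 0.54706, belt 33/38 = 0.86842, chain 100/20 = 5.
Overall: 0.54706 × 0.86842 × 5 = 2.3754.

2.38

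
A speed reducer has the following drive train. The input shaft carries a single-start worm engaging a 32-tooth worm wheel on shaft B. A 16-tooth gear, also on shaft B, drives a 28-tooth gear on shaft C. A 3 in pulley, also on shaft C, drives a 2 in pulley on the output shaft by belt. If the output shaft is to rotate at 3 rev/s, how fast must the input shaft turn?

112 rev/s

Overall ratio R = 32 × 1.75 × 0.66667 = 37.333.
Required input speed = output speed × R = 3 × 37.333 = 112 rev/s.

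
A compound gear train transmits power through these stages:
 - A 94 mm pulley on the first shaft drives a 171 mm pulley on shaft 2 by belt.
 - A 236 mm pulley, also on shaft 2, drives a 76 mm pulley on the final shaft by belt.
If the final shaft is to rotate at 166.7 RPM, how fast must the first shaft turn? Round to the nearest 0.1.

Overall ratio R = 1.8191 × 0.32203 = 0.58583.
Required input speed = output speed × R = 166.7 × 0.58583 = 97.657 RPM.

97.7 RPM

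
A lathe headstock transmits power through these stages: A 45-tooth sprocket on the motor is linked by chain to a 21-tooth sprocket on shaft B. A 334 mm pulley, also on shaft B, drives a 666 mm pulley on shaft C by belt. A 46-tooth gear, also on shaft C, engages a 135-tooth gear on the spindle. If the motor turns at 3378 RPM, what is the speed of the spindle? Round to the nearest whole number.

1237 RPM

chain 21/45 = 0.46667 → 3378/0.46667 = 7238.6 RPM
belt 666/334 = 1.994 → 7238.6/1.994 = 3630.2 RPM
gear mesh 135/46 = 2.9348 → 3630.2/2.9348 = 1236.9 RPM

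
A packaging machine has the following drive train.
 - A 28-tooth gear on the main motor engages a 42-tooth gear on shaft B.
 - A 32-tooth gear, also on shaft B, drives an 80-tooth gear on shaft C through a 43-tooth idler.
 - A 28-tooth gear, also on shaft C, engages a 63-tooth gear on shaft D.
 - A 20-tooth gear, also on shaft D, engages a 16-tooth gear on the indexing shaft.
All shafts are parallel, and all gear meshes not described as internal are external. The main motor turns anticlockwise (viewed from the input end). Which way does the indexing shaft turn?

clockwise

the main motor → shaft B: external mesh, 1 reversal → CW.
shaft B → shaft C: driver → idler → driven is 2 external meshes, 2 reversals → CW.
shaft C → shaft D: external mesh, 1 reversal → CCW.
shaft D → the indexing shaft: external mesh, 1 reversal → CW.
5 reversals in total — an odd number — so the indexing shaft turns opposite to the main motor.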